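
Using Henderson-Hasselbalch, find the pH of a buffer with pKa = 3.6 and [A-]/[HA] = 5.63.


pH = pKa + log10([A-]/[HA])
pH = 3.6 + log10(5.63)
pH = 4.3505

4.3505


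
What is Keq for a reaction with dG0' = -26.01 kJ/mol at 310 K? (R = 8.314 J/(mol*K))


Keq = exp(-dG0 * 1000 / (R * T))
Keq = exp(-(-26.01) * 1000 / (8.314 * 310))
Keq = 24144.2147

24144.2147


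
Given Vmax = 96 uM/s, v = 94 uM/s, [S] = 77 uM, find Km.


Km = [S] * (Vmax - v) / v
Km = 77 * (96 - 94) / 94
Km = 1.6383 uM

1.6383 uM


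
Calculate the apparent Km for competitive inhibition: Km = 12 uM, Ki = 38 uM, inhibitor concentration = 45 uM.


Km_app = Km * (1 + [I]/Ki)
Km_app = 12 * (1 + 45/38)
Km_app = 26.2105 uM

26.2105 uM


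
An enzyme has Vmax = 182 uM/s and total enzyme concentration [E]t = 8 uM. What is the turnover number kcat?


kcat = Vmax / [E]t
kcat = 182 / 8
kcat = 22.75 s^-1

22.75 s^-1


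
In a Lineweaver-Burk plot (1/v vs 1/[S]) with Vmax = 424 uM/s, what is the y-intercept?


y-intercept = 1/Vmax
= 1/424
= 0.0024 s/uM

0.0024 s/uM


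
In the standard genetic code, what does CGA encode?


Standard genetic code lookup.
Codon CGA -> Arg

Arg


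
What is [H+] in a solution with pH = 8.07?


[H+] = 10^(-pH)
[H+] = 10^(-8.07)
[H+] = 8.511e-09 M

8.511e-09 M


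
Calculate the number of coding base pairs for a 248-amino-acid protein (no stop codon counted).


Each amino acid = 1 codon = 3 bp
bp = 248 * 3 = 744 bp

744 bp


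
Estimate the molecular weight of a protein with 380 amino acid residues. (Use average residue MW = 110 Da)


MW = n_residues * 110 Da
MW = 380 * 110
MW = 41800 Da

41800 Da


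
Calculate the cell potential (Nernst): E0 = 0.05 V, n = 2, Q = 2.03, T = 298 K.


E = E0 - (RT/nF) * ln(Q)
E = 0.05 - (8.314 * 298 / (2 * 96485)) * ln(2.03)
E = 0.0409 V

0.0409 V


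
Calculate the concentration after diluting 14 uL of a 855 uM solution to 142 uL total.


C2 = C1 * V1 / V2
C2 = 855 * 14 / 142
C2 = 84.2958 uM

84.2958 uM


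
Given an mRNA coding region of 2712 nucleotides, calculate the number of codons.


codons = nucleotides / 3
codons = 2712 / 3 = 904

904


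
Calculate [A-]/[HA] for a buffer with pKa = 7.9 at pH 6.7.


[A-]/[HA] = 10^(pH - pKa)
= 10^(6.7 - 7.9)
= 0.0631

0.0631


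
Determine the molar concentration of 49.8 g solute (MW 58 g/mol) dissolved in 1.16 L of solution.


C = (mass / MW) / volume
C = (49.8 / 58) / 1.16
C = 0.7402 M

0.7402 M


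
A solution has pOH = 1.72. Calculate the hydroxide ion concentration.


[OH-] = 10^(-pOH)
[OH-] = 10^(-1.72)
[OH-] = 0.0191 M

0.0191 M


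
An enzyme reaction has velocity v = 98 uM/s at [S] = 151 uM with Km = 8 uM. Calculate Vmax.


Vmax = v * (Km + [S]) / [S]
Vmax = 98 * (8 + 151) / 151
Vmax = 103.1921 uM/s

103.1921 uM/s


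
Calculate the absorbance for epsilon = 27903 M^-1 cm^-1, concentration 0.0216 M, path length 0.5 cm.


A = epsilon * c * l
A = 27903 * 0.0216 * 0.5
A = 301.3524

301.3524


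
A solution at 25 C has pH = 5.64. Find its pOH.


pOH = 14 - pH
pOH = 14 - 5.64
pOH = 8.36

8.36


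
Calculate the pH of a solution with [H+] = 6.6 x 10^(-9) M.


pH = -log10([H+])
pH = -log10(6.6 x 10^(-9))
pH = 8.1805

8.1805


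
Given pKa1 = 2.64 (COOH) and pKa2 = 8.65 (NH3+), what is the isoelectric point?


pI = (pKa1 + pKa2) / 2
pI = (2.64 + 8.65) / 2
pI = 5.645

5.645


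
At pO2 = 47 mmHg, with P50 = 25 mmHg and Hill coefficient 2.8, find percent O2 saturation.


Y = pO2^n / (P50^n + pO2^n)
Y = 47^2.8 / (25^2.8 + 47^2.8)
Y = 85.42%

85.42%


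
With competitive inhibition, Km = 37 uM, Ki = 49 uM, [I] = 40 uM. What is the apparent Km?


Km_app = Km * (1 + [I]/Ki)
Km_app = 37 * (1 + 40/49)
Km_app = 67.2041 uM

67.2041 uM


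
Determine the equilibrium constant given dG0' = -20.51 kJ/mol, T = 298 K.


Keq = exp(-dG0 * 1000 / (R * T))
Keq = exp(-(-20.51) * 1000 / (8.314 * 298))
Keq = 3937.361

3937.361


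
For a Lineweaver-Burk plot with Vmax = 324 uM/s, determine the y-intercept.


y-intercept = 1/Vmax
= 1/324
= 0.0031 s/uM

0.0031 s/uM


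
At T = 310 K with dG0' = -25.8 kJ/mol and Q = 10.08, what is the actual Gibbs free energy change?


dG = dG0' + RT * ln(Q) / 1000
dG = -25.8 + 8.314 * 310 * ln(10.08) / 1000
dG = -19.8449 kJ/mol

-19.8449 kJ/mol


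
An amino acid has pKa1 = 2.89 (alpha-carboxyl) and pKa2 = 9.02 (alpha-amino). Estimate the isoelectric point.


pI = (pKa1 + pKa2) / 2
pI = (2.89 + 9.02) / 2
pI = 5.955

5.955


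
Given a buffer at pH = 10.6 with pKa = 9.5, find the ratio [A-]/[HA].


[A-]/[HA] = 10^(pH - pKa)
= 10^(10.6 - 9.5)
= 12.5893

12.5893


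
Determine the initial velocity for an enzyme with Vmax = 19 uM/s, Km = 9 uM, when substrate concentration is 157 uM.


v = Vmax * [S] / (Km + [S])
v = 19 * 157 / (9 + 157)
v = 17.9699 uM/s

17.9699 uM/s


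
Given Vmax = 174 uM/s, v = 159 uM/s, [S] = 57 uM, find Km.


Km = [S] * (Vmax - v) / v
Km = 57 * (174 - 159) / 159
Km = 5.3774 uM

5.3774 uM


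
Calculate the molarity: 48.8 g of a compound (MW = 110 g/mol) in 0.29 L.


C = (mass / MW) / volume
C = (48.8 / 110) / 0.29
C = 1.5298 M

1.5298 M


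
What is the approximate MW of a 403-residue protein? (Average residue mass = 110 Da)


MW = n_residues * 110 Da
MW = 403 * 110
MW = 44330 Da

44330 Da


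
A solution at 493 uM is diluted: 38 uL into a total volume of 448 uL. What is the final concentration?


C2 = C1 * V1 / V2
C2 = 493 * 38 / 448
C2 = 41.817 uM

41.817 uM


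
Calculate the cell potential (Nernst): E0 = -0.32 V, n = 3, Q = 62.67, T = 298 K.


E = E0 - (RT/nF) * ln(Q)
E = -0.32 - (8.314 * 298 / (3 * 96485)) * ln(62.67)
E = -0.3554 V

-0.3554 V


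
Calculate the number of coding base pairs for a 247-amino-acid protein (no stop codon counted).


Each amino acid = 1 codon = 3 bp
bp = 247 * 3 = 741 bp

741 bp


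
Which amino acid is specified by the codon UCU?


Standard genetic code lookup.
Codon UCU -> Ser

Ser


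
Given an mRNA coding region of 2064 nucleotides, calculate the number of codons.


codons = nucleotides / 3
codons = 2064 / 3 = 688

688


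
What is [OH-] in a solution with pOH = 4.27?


[OH-] = 10^(-pOH)
[OH-] = 10^(-4.27)
[OH-] = 5.370e-05 M

5.370e-05 M


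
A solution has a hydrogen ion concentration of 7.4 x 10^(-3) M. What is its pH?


pH = -log10([H+])
pH = -log10(7.4 x 10^(-3))
pH = 2.1308

2.1308


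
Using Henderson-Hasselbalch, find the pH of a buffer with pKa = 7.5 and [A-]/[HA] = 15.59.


pH = pKa + log10([A-]/[HA])
pH = 7.5 + log10(15.59)
pH = 8.6928

8.6928


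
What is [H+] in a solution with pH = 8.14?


[H+] = 10^(-pH)
[H+] = 10^(-8.14)
[H+] = 7.244e-09 M

7.244e-09 M


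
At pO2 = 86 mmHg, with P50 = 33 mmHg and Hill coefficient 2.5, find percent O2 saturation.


Y = pO2^n / (P50^n + pO2^n)
Y = 86^2.5 / (33^2.5 + 86^2.5)
Y = 91.64%

91.64%


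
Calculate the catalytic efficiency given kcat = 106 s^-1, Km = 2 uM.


Catalytic efficiency = kcat / Km
= 106 / 2
= 53.0 uM^-1*s^-1

53.0 uM^-1*s^-1


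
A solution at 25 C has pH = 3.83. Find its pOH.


pOH = 14 - pH
pOH = 14 - 3.83
pOH = 10.17

10.17


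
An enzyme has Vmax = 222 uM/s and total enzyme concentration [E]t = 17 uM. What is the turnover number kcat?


kcat = Vmax / [E]t
kcat = 222 / 17
kcat = 13.0588 s^-1

13.0588 s^-1


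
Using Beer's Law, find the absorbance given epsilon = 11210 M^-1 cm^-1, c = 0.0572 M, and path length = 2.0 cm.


A = epsilon * c * l
A = 11210 * 0.0572 * 2.0
A = 1282.424

1282.424


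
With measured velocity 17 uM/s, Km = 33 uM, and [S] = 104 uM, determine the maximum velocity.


Vmax = v * (Km + [S]) / [S]
Vmax = 17 * (33 + 104) / 104
Vmax = 22.3942 uM/s

22.3942 uM/s


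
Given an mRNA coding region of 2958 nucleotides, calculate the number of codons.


codons = nucleotides / 3
codons = 2958 / 3 = 986

986


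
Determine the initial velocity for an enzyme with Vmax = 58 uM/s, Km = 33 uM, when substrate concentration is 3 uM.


v = Vmax * [S] / (Km + [S])
v = 58 * 3 / (33 + 3)
v = 4.8333 uM/s

4.8333 uM/s


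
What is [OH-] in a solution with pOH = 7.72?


[OH-] = 10^(-pOH)
[OH-] = 10^(-7.72)
[OH-] = 1.905e-08 M

1.905e-08 M


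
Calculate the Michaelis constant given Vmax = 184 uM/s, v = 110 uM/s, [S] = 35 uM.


Km = [S] * (Vmax - v) / v
Km = 35 * (184 - 110) / 110
Km = 23.5455 uM

23.5455 uM


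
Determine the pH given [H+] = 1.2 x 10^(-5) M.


pH = -log10([H+])
pH = -log10(1.2 x 10^(-5))
pH = 4.9208

4.9208


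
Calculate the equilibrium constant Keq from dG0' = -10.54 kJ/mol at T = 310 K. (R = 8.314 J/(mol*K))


Keq = exp(-dG0 * 1000 / (R * T))
Keq = exp(-(-10.54) * 1000 / (8.314 * 310))
Keq = 59.7093

59.7093


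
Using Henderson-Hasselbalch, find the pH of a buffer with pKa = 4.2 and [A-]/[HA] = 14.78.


pH = pKa + log10([A-]/[HA])
pH = 4.2 + log10(14.78)
pH = 5.3697

5.3697


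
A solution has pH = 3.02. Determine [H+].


[H+] = 10^(-pH)
[H+] = 10^(-3.02)
[H+] = 9.550e-04 M

9.550e-04 M


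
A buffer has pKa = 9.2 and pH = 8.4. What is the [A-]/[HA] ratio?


[A-]/[HA] = 10^(pH - pKa)
= 10^(8.4 - 9.2)
= 0.1585

0.1585


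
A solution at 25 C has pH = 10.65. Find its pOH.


pOH = 14 - pH
pOH = 14 - 10.65
pOH = 3.35

3.35


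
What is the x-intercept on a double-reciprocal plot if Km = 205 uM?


x-intercept = -1/Km
= -1/205
= -0.0049 1/uM

-0.0049 1/uM


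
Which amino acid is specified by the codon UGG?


Standard genetic code lookup.
Codon UGG -> Trp

Trp


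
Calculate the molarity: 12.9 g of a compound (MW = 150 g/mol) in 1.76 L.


C = (mass / MW) / volume
C = (12.9 / 150) / 1.76
C = 0.0489 M

0.0489 M


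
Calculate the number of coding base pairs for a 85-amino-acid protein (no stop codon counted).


Each amino acid = 1 codon = 3 bp
bp = 85 * 3 = 255 bp

255 bp


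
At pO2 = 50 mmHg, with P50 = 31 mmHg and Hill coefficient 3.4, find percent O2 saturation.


Y = pO2^n / (P50^n + pO2^n)
Y = 50^3.4 / (31^3.4 + 50^3.4)
Y = 83.55%

83.55%


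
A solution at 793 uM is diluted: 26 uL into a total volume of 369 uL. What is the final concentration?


C2 = C1 * V1 / V2
C2 = 793 * 26 / 369
C2 = 55.8753 uM

55.8753 uM


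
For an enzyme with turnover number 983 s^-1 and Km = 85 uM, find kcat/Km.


Catalytic efficiency = kcat / Km
= 983 / 85
= 11.5647 uM^-1*s^-1

11.5647 uM^-1*s^-1


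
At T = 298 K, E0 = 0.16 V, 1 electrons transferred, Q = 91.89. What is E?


E = E0 - (RT/nF) * ln(Q)
E = 0.16 - (8.314 * 298 / (1 * 96485)) * ln(91.89)
E = 0.0439 V

0.0439 V


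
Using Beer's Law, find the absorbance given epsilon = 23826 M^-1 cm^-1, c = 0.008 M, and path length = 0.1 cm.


A = epsilon * c * l
A = 23826 * 0.008 * 0.1
A = 19.0608

19.0608


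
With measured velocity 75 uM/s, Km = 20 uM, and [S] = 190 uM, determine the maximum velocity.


Vmax = v * (Km + [S]) / [S]
Vmax = 75 * (20 + 190) / 190
Vmax = 82.8947 uM/s

82.8947 uM/s


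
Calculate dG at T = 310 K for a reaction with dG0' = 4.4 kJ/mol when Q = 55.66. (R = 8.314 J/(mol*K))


dG = dG0' + RT * ln(Q) / 1000
dG = 4.4 + 8.314 * 310 * ln(55.66) / 1000
dG = 14.759 kJ/mol

14.759 kJ/mol


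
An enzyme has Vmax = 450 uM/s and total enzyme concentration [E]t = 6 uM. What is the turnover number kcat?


kcat = Vmax / [E]t
kcat = 450 / 6
kcat = 75.0 s^-1

75.0 s^-1


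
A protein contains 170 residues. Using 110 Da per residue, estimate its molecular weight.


MW = n_residues * 110 Da
MW = 170 * 110
MW = 18700 Da

18700 Da


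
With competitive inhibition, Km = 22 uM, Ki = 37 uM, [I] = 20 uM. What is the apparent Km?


Km_app = Km * (1 + [I]/Ki)
Km_app = 22 * (1 + 20/37)
Km_app = 33.8919 uM

33.8919 uM


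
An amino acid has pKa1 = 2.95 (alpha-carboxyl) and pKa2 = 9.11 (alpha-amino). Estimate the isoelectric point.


pI = (pKa1 + pKa2) / 2
pI = (2.95 + 9.11) / 2
pI = 6.03

6.03


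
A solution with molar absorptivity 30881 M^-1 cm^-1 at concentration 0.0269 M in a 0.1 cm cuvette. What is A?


A = epsilon * c * l
A = 30881 * 0.0269 * 0.1
A = 83.0699

83.0699


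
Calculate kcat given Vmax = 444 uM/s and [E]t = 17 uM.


kcat = Vmax / [E]t
kcat = 444 / 17
kcat = 26.1176 s^-1

26.1176 s^-1


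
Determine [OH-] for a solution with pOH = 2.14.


[OH-] = 10^(-pOH)
[OH-] = 10^(-2.14)
[OH-] = 0.0072 M

0.0072 M


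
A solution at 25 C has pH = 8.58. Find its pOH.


pOH = 14 - pH
pOH = 14 - 8.58
pOH = 5.42

5.42


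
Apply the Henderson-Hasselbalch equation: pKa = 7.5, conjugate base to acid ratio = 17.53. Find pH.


pH = pKa + log10([A-]/[HA])
pH = 7.5 + log10(17.53)
pH = 8.7438

8.7438


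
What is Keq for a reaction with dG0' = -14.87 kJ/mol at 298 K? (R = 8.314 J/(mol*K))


Keq = exp(-dG0 * 1000 / (R * T))
Keq = exp(-(-14.87) * 1000 / (8.314 * 298))
Keq = 404.1733

404.1733


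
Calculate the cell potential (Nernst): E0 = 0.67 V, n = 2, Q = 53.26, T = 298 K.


E = E0 - (RT/nF) * ln(Q)
E = 0.67 - (8.314 * 298 / (2 * 96485)) * ln(53.26)
E = 0.619 V

0.619 V


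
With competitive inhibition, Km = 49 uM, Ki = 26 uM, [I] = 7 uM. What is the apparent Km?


Km_app = Km * (1 + [I]/Ki)
Km_app = 49 * (1 + 7/26)
Km_app = 62.1923 uM

62.1923 uM


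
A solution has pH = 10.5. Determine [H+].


[H+] = 10^(-pH)
[H+] = 10^(-10.5)
[H+] = 3.162e-11 M

3.162e-11 M


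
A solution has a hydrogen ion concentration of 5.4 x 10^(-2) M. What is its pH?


pH = -log10([H+])
pH = -log10(5.4 x 10^(-2))
pH = 1.2676

1.2676


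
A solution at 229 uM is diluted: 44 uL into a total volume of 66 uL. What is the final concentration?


C2 = C1 * V1 / V2
C2 = 229 * 44 / 66
C2 = 152.6667 uM

152.6667 uM


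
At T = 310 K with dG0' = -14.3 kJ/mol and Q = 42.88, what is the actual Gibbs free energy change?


dG = dG0' + RT * ln(Q) / 1000
dG = -14.3 + 8.314 * 310 * ln(42.88) / 1000
dG = -4.6133 kJ/mol

-4.6133 kJ/mol


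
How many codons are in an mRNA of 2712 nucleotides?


codons = nucleotides / 3
codons = 2712 / 3 = 904

904


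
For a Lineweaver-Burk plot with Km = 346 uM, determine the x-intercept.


x-intercept = -1/Km
= -1/346
= -0.0029 1/uM

-0.0029 1/uM


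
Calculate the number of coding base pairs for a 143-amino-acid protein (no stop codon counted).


Each amino acid = 1 codon = 3 bp
bp = 143 * 3 = 429 bp

429 bp


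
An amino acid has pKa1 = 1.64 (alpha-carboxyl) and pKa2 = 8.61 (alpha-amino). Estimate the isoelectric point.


pI = (pKa1 + pKa2) / 2
pI = (1.64 + 8.61) / 2
pI = 5.125

5.125


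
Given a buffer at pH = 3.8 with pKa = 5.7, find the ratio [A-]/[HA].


[A-]/[HA] = 10^(pH - pKa)
= 10^(3.8 - 5.7)
= 0.0126

0.0126


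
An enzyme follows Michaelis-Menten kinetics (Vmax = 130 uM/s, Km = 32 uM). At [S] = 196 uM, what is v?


v = Vmax * [S] / (Km + [S])
v = 130 * 196 / (32 + 196)
v = 111.7544 uM/s

111.7544 uM/s


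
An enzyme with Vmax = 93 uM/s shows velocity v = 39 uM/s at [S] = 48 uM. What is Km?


Km = [S] * (Vmax - v) / v
Km = 48 * (93 - 39) / 39
Km = 66.4615 uM

66.4615 uM


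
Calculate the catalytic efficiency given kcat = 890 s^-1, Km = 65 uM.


Catalytic efficiency = kcat / Km
= 890 / 65
= 13.6923 uM^-1*s^-1

13.6923 uM^-1*s^-1


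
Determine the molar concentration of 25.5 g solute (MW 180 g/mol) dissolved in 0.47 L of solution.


C = (mass / MW) / volume
C = (25.5 / 180) / 0.47
C = 0.3014 M

0.3014 M


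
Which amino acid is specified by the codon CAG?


Standard genetic code lookup.
Codon CAG -> Gln

Gln


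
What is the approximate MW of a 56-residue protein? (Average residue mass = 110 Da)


MW = n_residues * 110 Da
MW = 56 * 110
MW = 6160 Da

6160 Da


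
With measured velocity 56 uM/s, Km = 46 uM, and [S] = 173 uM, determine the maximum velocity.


Vmax = v * (Km + [S]) / [S]
Vmax = 56 * (46 + 173) / 173
Vmax = 70.8902 uM/s

70.8902 uM/s


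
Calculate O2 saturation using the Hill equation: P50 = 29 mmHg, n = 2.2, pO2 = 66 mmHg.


Y = pO2^n / (P50^n + pO2^n)
Y = 66^2.2 / (29^2.2 + 66^2.2)
Y = 85.93%

85.93%


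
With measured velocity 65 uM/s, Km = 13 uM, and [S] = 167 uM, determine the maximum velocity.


Vmax = v * (Km + [S]) / [S]
Vmax = 65 * (13 + 167) / 167
Vmax = 70.0599 uM/s

70.0599 uM/s


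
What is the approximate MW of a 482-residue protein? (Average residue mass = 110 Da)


MW = n_residues * 110 Da
MW = 482 * 110
MW = 53020 Da

53020 Da


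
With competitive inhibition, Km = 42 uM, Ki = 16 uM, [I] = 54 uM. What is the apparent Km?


Km_app = Km * (1 + [I]/Ki)
Km_app = 42 * (1 + 54/16)
Km_app = 183.75 uM

183.75 uM


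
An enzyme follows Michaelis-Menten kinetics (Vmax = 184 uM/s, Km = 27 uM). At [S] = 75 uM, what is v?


v = Vmax * [S] / (Km + [S])
v = 184 * 75 / (27 + 75)
v = 135.2941 uM/s

135.2941 uM/s


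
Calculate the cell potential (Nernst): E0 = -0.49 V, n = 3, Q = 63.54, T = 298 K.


E = E0 - (RT/nF) * ln(Q)
E = -0.49 - (8.314 * 298 / (3 * 96485)) * ln(63.54)
E = -0.5255 V

-0.5255 V


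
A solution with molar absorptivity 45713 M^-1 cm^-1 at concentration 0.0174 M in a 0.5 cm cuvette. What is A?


A = epsilon * c * l
A = 45713 * 0.0174 * 0.5
A = 397.7031

397.7031


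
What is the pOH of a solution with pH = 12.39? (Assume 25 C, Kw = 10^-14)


pOH = 14 - pH
pOH = 14 - 12.39
pOH = 1.61

1.61


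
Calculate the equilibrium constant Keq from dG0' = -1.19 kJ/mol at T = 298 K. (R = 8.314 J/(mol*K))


Keq = exp(-dG0 * 1000 / (R * T))
Keq = exp(-(-1.19) * 1000 / (8.314 * 298))
Keq = 1.6166

1.6166


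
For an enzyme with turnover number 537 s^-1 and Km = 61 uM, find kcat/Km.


Catalytic efficiency = kcat / Km
= 537 / 61
= 8.8033 uM^-1*s^-1

8.8033 uM^-1*s^-1


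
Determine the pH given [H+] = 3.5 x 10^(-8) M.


pH = -log10([H+])
pH = -log10(3.5 x 10^(-8))
pH = 7.4559

7.4559


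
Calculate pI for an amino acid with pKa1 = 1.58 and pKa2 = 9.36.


pI = (pKa1 + pKa2) / 2
pI = (1.58 + 9.36) / 2
pI = 5.47

5.47


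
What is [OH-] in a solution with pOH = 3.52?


[OH-] = 10^(-pOH)
[OH-] = 10^(-3.52)
[OH-] = 3.020e-04 M

3.020e-04 M


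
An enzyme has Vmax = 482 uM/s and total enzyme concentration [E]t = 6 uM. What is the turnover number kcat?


kcat = Vmax / [E]t
kcat = 482 / 6
kcat = 80.3333 s^-1

80.3333 s^-1


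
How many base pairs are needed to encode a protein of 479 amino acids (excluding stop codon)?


Each amino acid = 1 codon = 3 bp
bp = 479 * 3 = 1437 bp

1437 bp


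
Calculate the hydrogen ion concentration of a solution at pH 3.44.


[H+] = 10^(-pH)
[H+] = 10^(-3.44)
[H+] = 3.631e-04 M

3.631e-04 M


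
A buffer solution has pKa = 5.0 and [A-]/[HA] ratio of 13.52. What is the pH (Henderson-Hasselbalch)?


pH = pKa + log10([A-]/[HA])
pH = 5.0 + log10(13.52)
pH = 6.131

6.131


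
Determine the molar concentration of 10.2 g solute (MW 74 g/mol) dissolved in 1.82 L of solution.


C = (mass / MW) / volume
C = (10.2 / 74) / 1.82
C = 0.0757 M

0.0757 M


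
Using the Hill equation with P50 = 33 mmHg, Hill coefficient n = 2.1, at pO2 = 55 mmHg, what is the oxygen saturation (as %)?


Y = pO2^n / (P50^n + pO2^n)
Y = 55^2.1 / (33^2.1 + 55^2.1)
Y = 74.51%

74.51%


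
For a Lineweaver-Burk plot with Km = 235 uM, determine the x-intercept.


x-intercept = -1/Km
= -1/235
= -0.0043 1/uM

-0.0043 1/uM


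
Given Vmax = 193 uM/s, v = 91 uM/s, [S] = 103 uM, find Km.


Km = [S] * (Vmax - v) / v
Km = 103 * (193 - 91) / 91
Km = 115.4505 uM

115.4505 uM


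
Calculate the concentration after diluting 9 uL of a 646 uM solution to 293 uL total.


C2 = C1 * V1 / V2
C2 = 646 * 9 / 293
C2 = 19.843 uM

19.843 uM


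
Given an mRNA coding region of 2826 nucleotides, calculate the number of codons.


codons = nucleotides / 3
codons = 2826 / 3 = 942

942


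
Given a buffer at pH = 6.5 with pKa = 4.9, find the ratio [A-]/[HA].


[A-]/[HA] = 10^(pH - pKa)
= 10^(6.5 - 4.9)
= 39.8107

39.8107


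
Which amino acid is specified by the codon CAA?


Standard genetic code lookup.
Codon CAA -> Gln

Gln


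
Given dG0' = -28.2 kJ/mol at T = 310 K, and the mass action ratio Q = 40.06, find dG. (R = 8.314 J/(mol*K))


dG = dG0' + RT * ln(Q) / 1000
dG = -28.2 + 8.314 * 310 * ln(40.06) / 1000
dG = -18.6886 kJ/mol

-18.6886 kJ/mol


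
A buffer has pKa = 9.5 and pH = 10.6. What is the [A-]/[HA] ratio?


[A-]/[HA] = 10^(pH - pKa)
= 10^(10.6 - 9.5)
= 12.5893

12.5893


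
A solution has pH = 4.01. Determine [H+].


[H+] = 10^(-pH)
[H+] = 10^(-4.01)
[H+] = 9.772e-05 M

9.772e-05 M


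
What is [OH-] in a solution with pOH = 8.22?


[OH-] = 10^(-pOH)
[OH-] = 10^(-8.22)
[OH-] = 6.026e-09 M

6.026e-09 M


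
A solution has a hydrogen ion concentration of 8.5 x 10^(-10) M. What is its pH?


pH = -log10([H+])
pH = -log10(8.5 x 10^(-10))
pH = 9.0706

9.0706


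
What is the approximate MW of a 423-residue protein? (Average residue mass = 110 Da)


MW = n_residues * 110 Da
MW = 423 * 110
MW = 46530 Da

46530 Da


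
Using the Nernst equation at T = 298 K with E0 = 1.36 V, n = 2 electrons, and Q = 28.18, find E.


E = E0 - (RT/nF) * ln(Q)
E = 1.36 - (8.314 * 298 / (2 * 96485)) * ln(28.18)
E = 1.3171 V

1.3171 V


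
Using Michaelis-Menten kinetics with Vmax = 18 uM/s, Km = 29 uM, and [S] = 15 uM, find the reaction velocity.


v = Vmax * [S] / (Km + [S])
v = 18 * 15 / (29 + 15)
v = 6.1364 uM/s

6.1364 uM/s


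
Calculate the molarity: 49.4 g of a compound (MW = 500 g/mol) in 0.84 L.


C = (mass / MW) / volume
C = (49.4 / 500) / 0.84
C = 0.1176 M

0.1176 M


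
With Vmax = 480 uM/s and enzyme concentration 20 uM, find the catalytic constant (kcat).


kcat = Vmax / [E]t
kcat = 480 / 20
kcat = 24.0 s^-1

24.0 s^-1


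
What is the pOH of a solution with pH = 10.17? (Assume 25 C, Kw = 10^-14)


pOH = 14 - pH
pOH = 14 - 10.17
pOH = 3.83

3.83


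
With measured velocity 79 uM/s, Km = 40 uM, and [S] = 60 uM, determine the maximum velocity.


Vmax = v * (Km + [S]) / [S]
Vmax = 79 * (40 + 60) / 60
Vmax = 131.6667 uM/s

131.6667 uM/s


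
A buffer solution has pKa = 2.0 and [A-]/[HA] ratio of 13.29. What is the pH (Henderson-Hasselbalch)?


pH = pKa + log10([A-]/[HA])
pH = 2.0 + log10(13.29)
pH = 3.1235

3.1235


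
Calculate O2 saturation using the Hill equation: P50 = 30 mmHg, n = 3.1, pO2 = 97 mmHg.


Y = pO2^n / (P50^n + pO2^n)
Y = 97^3.1 / (30^3.1 + 97^3.1)
Y = 97.44%

97.44%


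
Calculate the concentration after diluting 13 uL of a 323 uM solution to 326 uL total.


C2 = C1 * V1 / V2
C2 = 323 * 13 / 326
C2 = 12.8804 uM

12.8804 uM


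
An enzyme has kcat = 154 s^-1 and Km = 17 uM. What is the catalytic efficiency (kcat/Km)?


Catalytic efficiency = kcat / Km
= 154 / 17
= 9.0588 uM^-1*s^-1

9.0588 uM^-1*s^-1


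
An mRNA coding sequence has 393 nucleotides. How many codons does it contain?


codons = nucleotides / 3
codons = 393 / 3 = 131

131


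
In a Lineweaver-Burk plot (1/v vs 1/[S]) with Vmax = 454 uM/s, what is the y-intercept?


y-intercept = 1/Vmax
= 1/454
= 0.0022 s/uM

0.0022 s/uM


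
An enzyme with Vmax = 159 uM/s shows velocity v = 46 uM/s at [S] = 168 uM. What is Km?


Km = [S] * (Vmax - v) / v
Km = 168 * (159 - 46) / 46
Km = 412.6957 uM

412.6957 uM


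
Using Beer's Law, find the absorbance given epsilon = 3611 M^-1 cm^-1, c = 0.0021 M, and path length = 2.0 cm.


A = epsilon * c * l
A = 3611 * 0.0021 * 2.0
A = 15.1662

15.1662


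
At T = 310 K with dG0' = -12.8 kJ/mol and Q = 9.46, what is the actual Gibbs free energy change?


dG = dG0' + RT * ln(Q) / 1000
dG = -12.8 + 8.314 * 310 * ln(9.46) / 1000
dG = -7.0085 kJ/mol

-7.0085 kJ/mol


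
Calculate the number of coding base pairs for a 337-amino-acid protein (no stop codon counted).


Each amino acid = 1 codon = 3 bp
bp = 337 * 3 = 1011 bp

1011 bp


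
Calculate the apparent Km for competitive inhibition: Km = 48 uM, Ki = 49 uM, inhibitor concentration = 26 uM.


Km_app = Km * (1 + [I]/Ki)
Km_app = 48 * (1 + 26/49)
Km_app = 73.4694 uM

73.4694 uM


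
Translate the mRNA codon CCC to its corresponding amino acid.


Standard genetic code lookup.
Codon CCC -> Pro

Pro


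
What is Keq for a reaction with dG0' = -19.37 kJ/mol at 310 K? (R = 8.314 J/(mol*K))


Keq = exp(-dG0 * 1000 / (R * T))
Keq = exp(-(-19.37) * 1000 / (8.314 * 310))
Keq = 1836.2863

1836.2863


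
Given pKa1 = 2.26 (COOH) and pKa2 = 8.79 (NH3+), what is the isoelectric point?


pI = (pKa1 + pKa2) / 2
pI = (2.26 + 8.79) / 2
pI = 5.525

5.525


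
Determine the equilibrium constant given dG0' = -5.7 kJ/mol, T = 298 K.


Keq = exp(-dG0 * 1000 / (R * T))
Keq = exp(-(-5.7) * 1000 / (8.314 * 298))
Keq = 9.9806

9.9806


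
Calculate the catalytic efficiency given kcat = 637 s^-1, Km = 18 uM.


Catalytic efficiency = kcat / Km
= 637 / 18
= 35.3889 uM^-1*s^-1

35.3889 uM^-1*s^-1


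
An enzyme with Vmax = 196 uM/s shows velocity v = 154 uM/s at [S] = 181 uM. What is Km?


Km = [S] * (Vmax - v) / v
Km = 181 * (196 - 154) / 154
Km = 49.3636 uM

49.3636 uM


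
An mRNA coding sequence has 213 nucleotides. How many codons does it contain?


codons = nucleotides / 3
codons = 213 / 3 = 71

71


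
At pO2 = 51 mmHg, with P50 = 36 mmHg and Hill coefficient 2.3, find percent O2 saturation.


Y = pO2^n / (P50^n + pO2^n)
Y = 51^2.3 / (36^2.3 + 51^2.3)
Y = 69.02%

69.02%


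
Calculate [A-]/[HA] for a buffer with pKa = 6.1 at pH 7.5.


[A-]/[HA] = 10^(pH - pKa)
= 10^(7.5 - 6.1)
= 25.1189

25.1189


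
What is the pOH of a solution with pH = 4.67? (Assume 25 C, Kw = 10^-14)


pOH = 14 - pH
pOH = 14 - 4.67
pOH = 9.33

9.33


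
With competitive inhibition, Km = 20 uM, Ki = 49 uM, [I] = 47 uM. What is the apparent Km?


Km_app = Km * (1 + [I]/Ki)
Km_app = 20 * (1 + 47/49)
Km_app = 39.1837 uM

39.1837 uM


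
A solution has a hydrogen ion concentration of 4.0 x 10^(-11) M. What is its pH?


pH = -log10([H+])
pH = -log10(4.0 x 10^(-11))
pH = 10.3979

10.3979


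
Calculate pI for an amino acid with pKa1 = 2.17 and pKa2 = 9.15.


pI = (pKa1 + pKa2) / 2
pI = (2.17 + 9.15) / 2
pI = 5.66

5.66


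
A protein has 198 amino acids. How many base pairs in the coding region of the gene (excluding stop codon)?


Each amino acid = 1 codon = 3 bp
bp = 198 * 3 = 594 bp

594 bp


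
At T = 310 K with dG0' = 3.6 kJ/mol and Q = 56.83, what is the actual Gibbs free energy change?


dG = dG0' + RT * ln(Q) / 1000
dG = 3.6 + 8.314 * 310 * ln(56.83) / 1000
dG = 14.0126 kJ/mol

14.0126 kJ/mol


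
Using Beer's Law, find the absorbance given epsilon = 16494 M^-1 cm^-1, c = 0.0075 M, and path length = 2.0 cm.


A = epsilon * c * l
A = 16494 * 0.0075 * 2.0
A = 247.41

247.41


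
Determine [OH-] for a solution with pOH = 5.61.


[OH-] = 10^(-pOH)
[OH-] = 10^(-5.61)
[OH-] = 2.455e-06 M

2.455e-06 M


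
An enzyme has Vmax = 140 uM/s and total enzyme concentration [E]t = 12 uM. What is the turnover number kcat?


kcat = Vmax / [E]t
kcat = 140 / 12
kcat = 11.6667 s^-1

11.6667 s^-1


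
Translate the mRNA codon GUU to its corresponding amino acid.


Standard genetic code lookup.
Codon GUU -> Val

Val


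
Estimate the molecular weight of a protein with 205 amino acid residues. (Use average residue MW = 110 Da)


MW = n_residues * 110 Da
MW = 205 * 110
MW = 22550 Da

22550 Da


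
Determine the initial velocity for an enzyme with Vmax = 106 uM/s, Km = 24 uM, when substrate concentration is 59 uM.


v = Vmax * [S] / (Km + [S])
v = 106 * 59 / (24 + 59)
v = 75.3494 uM/s

75.3494 uM/s


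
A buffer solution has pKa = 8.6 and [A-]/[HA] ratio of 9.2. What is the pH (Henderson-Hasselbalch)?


pH = pKa + log10([A-]/[HA])
pH = 8.6 + log10(9.2)
pH = 9.5638

9.5638


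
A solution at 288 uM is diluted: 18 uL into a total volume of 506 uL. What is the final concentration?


C2 = C1 * V1 / V2
C2 = 288 * 18 / 506
C2 = 10.2451 uM

10.2451 uM


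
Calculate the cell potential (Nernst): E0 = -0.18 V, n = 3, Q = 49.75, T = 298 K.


E = E0 - (RT/nF) * ln(Q)
E = -0.18 - (8.314 * 298 / (3 * 96485)) * ln(49.75)
E = -0.2134 V

-0.2134 V


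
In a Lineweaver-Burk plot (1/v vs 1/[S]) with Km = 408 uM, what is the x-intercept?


x-intercept = -1/Km
= -1/408
= -0.0025 1/uM

-0.0025 1/uM


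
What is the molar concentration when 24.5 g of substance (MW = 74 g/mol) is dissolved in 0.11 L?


C = (mass / MW) / volume
C = (24.5 / 74) / 0.11
C = 3.0098 M

3.0098 M


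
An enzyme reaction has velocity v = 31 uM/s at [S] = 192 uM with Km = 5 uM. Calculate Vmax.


Vmax = v * (Km + [S]) / [S]
Vmax = 31 * (5 + 192) / 192
Vmax = 31.8073 uM/s

31.8073 uM/s


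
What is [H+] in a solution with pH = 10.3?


[H+] = 10^(-pH)
[H+] = 10^(-10.3)
[H+] = 5.012e-11 M

5.012e-11 M


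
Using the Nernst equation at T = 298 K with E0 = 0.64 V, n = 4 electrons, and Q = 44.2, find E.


E = E0 - (RT/nF) * ln(Q)
E = 0.64 - (8.314 * 298 / (4 * 96485)) * ln(44.2)
E = 0.6157 V

0.6157 V


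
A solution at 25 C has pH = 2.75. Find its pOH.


pOH = 14 - pH
pOH = 14 - 2.75
pOH = 11.25

11.25


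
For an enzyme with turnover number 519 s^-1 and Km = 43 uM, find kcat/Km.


Catalytic efficiency = kcat / Km
= 519 / 43
= 12.0698 uM^-1*s^-1

12.0698 uM^-1*s^-1


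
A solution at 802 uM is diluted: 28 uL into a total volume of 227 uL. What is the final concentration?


C2 = C1 * V1 / V2
C2 = 802 * 28 / 227
C2 = 98.9251 uM

98.9251 uM


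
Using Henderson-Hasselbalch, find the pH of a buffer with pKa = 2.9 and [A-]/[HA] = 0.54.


pH = pKa + log10([A-]/[HA])
pH = 2.9 + log10(0.54)
pH = 2.6324

2.6324


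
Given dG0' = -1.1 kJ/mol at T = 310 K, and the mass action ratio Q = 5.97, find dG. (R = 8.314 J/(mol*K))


dG = dG0' + RT * ln(Q) / 1000
dG = -1.1 + 8.314 * 310 * ln(5.97) / 1000
dG = 3.5051 kJ/mol

3.5051 kJ/mol


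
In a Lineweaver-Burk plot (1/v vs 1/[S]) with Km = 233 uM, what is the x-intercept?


x-intercept = -1/Km
= -1/233
= -0.0043 1/uM

-0.0043 1/uM


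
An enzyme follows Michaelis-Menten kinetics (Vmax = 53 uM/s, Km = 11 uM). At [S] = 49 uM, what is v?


v = Vmax * [S] / (Km + [S])
v = 53 * 49 / (11 + 49)
v = 43.2833 uM/s

43.2833 uM/s


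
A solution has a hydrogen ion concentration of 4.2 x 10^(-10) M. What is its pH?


pH = -log10([H+])
pH = -log10(4.2 x 10^(-10))
pH = 9.3768

9.3768


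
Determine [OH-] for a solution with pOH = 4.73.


[OH-] = 10^(-pOH)
[OH-] = 10^(-4.73)
[OH-] = 1.862e-05 M

1.862e-05 M


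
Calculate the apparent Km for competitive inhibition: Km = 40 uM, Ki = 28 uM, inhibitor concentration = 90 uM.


Km_app = Km * (1 + [I]/Ki)
Km_app = 40 * (1 + 90/28)
Km_app = 168.5714 uM

168.5714 uM


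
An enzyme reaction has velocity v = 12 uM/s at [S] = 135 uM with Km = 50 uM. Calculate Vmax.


Vmax = v * (Km + [S]) / [S]
Vmax = 12 * (50 + 135) / 135
Vmax = 16.4444 uM/s

16.4444 uM/s


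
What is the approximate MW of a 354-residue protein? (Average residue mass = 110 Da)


MW = n_residues * 110 Da
MW = 354 * 110
MW = 38940 Da

38940 Da


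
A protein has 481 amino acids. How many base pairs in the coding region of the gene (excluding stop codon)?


Each amino acid = 1 codon = 3 bp
bp = 481 * 3 = 1443 bp

1443 bp


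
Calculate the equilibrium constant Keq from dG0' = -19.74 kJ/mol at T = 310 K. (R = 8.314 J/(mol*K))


Keq = exp(-dG0 * 1000 / (R * T))
Keq = exp(-(-19.74) * 1000 / (8.314 * 310))
Keq = 2119.7625

2119.7625


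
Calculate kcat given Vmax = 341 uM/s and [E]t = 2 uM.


kcat = Vmax / [E]t
kcat = 341 / 2
kcat = 170.5 s^-1

170.5 s^-1


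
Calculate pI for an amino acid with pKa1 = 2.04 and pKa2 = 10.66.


pI = (pKa1 + pKa2) / 2
pI = (2.04 + 10.66) / 2
pI = 6.35

6.35


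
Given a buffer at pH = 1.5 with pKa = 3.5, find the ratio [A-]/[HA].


[A-]/[HA] = 10^(pH - pKa)
= 10^(1.5 - 3.5)
= 0.01

0.01


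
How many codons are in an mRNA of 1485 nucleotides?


codons = nucleotides / 3
codons = 1485 / 3 = 495

495


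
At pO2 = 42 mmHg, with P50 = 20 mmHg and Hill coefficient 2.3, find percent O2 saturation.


Y = pO2^n / (P50^n + pO2^n)
Y = 42^2.3 / (20^2.3 + 42^2.3)
Y = 84.64%

84.64%


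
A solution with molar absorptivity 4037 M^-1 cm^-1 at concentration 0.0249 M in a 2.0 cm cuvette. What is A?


A = epsilon * c * l
A = 4037 * 0.0249 * 2.0
A = 201.0426

201.0426


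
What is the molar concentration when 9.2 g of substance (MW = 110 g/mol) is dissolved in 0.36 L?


C = (mass / MW) / volume
C = (9.2 / 110) / 0.36
C = 0.2323 M

0.2323 M


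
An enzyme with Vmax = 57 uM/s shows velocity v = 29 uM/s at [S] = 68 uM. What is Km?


Km = [S] * (Vmax - v) / v
Km = 68 * (57 - 29) / 29
Km = 65.6552 uM

65.6552 uM


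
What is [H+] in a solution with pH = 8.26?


[H+] = 10^(-pH)
[H+] = 10^(-8.26)
[H+] = 5.495e-09 M

5.495e-09 M


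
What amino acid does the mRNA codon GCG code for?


Standard genetic code lookup.
Codon GCG -> Ala

Ala


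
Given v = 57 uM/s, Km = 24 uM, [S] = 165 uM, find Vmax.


Vmax = v * (Km + [S]) / [S]
Vmax = 57 * (24 + 165) / 165
Vmax = 65.2909 uM/s

65.2909 uM/s


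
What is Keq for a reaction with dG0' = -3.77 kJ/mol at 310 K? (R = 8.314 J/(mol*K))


Keq = exp(-dG0 * 1000 / (R * T))
Keq = exp(-(-3.77) * 1000 / (8.314 * 310))
Keq = 4.3178

4.3178


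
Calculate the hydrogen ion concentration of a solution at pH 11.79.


[H+] = 10^(-pH)
[H+] = 10^(-11.79)
[H+] = 1.622e-12 M

1.622e-12 M


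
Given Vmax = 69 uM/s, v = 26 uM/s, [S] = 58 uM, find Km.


Km = [S] * (Vmax - v) / v
Km = 58 * (69 - 26) / 26
Km = 95.9231 uM

95.9231 uM


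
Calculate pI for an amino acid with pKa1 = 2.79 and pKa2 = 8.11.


pI = (pKa1 + pKa2) / 2
pI = (2.79 + 8.11) / 2
pI = 5.45

5.45


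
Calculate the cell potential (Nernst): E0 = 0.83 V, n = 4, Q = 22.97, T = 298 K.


E = E0 - (RT/nF) * ln(Q)
E = 0.83 - (8.314 * 298 / (4 * 96485)) * ln(22.97)
E = 0.8099 V

0.8099 V


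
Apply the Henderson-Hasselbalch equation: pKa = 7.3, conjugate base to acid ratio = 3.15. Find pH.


pH = pKa + log10([A-]/[HA])
pH = 7.3 + log10(3.15)
pH = 7.7983

7.7983


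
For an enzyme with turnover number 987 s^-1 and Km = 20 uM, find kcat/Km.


Catalytic efficiency = kcat / Km
= 987 / 20
= 49.35 uM^-1*s^-1

49.35 uM^-1*s^-1


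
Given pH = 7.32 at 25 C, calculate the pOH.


pOH = 14 - pH
pOH = 14 - 7.32
pOH = 6.68

6.68


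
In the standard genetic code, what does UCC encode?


Standard genetic code lookup.
Codon UCC -> Ser

Ser


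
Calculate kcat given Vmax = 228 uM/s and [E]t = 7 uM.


kcat = Vmax / [E]t
kcat = 228 / 7
kcat = 32.5714 s^-1

32.5714 s^-1


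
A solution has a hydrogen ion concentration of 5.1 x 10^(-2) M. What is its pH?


pH = -log10([H+])
pH = -log10(5.1 x 10^(-2))
pH = 1.2924

1.2924


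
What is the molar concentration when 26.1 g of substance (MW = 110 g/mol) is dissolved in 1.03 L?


C = (mass / MW) / volume
C = (26.1 / 110) / 1.03
C = 0.2304 M

0.2304 M


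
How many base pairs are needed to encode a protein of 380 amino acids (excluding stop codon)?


Each amino acid = 1 codon = 3 bp
bp = 380 * 3 = 1140 bp

1140 bp


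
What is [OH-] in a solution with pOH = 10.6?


[OH-] = 10^(-pOH)
[OH-] = 10^(-10.6)
[OH-] = 2.512e-11 M

2.512e-11 M


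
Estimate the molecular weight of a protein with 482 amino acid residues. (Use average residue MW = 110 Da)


MW = n_residues * 110 Da
MW = 482 * 110
MW = 53020 Da

53020 Da


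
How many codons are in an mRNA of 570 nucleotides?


codons = nucleotides / 3
codons = 570 / 3 = 190

190


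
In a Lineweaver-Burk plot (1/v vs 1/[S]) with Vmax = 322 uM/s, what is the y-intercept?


y-intercept = 1/Vmax
= 1/322
= 0.0031 s/uM

0.0031 s/uM


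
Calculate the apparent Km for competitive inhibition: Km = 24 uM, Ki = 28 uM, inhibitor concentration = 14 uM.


Km_app = Km * (1 + [I]/Ki)
Km_app = 24 * (1 + 14/28)
Km_app = 36.0 uM

36.0 uM


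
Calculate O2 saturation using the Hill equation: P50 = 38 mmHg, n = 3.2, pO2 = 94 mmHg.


Y = pO2^n / (P50^n + pO2^n)
Y = 94^3.2 / (38^3.2 + 94^3.2)
Y = 94.78%

94.78%


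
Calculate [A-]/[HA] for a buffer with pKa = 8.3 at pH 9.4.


[A-]/[HA] = 10^(pH - pKa)
= 10^(9.4 - 8.3)
= 12.5893

12.5893


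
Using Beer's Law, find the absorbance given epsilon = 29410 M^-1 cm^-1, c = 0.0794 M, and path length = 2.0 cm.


A = epsilon * c * l
A = 29410 * 0.0794 * 2.0
A = 4670.308

4670.308


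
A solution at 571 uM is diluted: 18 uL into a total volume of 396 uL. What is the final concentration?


C2 = C1 * V1 / V2
C2 = 571 * 18 / 396
C2 = 25.9545 uM

25.9545 uM


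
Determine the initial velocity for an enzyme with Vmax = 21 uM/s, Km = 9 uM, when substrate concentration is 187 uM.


v = Vmax * [S] / (Km + [S])
v = 21 * 187 / (9 + 187)
v = 20.0357 uM/s

20.0357 uM/s


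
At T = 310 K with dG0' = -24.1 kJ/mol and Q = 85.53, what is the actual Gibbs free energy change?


dG = dG0' + RT * ln(Q) / 1000
dG = -24.1 + 8.314 * 310 * ln(85.53) / 1000
dG = -12.6338 kJ/mol

-12.6338 kJ/mol


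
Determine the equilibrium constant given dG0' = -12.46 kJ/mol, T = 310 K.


Keq = exp(-dG0 * 1000 / (R * T))
Keq = exp(-(-12.46) * 1000 / (8.314 * 310))
Keq = 125.7683

125.7683


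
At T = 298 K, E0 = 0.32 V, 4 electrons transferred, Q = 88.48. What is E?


E = E0 - (RT/nF) * ln(Q)
E = 0.32 - (8.314 * 298 / (4 * 96485)) * ln(88.48)
E = 0.2912 V

0.2912 V


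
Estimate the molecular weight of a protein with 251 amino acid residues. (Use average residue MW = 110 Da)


MW = n_residues * 110 Da
MW = 251 * 110
MW = 27610 Da

27610 Da


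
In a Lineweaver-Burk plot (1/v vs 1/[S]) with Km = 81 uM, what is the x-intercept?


x-intercept = -1/Km
= -1/81
= -0.0123 1/uM

-0.0123 1/uM


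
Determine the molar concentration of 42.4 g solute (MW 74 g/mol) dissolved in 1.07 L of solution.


C = (mass / MW) / volume
C = (42.4 / 74) / 1.07
C = 0.5355 M

0.5355 M


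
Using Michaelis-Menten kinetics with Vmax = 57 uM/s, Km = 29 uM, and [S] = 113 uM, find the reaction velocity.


v = Vmax * [S] / (Km + [S])
v = 57 * 113 / (29 + 113)
v = 45.3592 uM/s

45.3592 uM/s


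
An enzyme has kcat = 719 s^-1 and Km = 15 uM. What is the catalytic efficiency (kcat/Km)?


Catalytic efficiency = kcat / Km
= 719 / 15
= 47.9333 uM^-1*s^-1

47.9333 uM^-1*s^-1


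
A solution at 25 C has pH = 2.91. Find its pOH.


pOH = 14 - pH
pOH = 14 - 2.91
pOH = 11.09

11.09


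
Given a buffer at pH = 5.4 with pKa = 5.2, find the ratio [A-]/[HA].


[A-]/[HA] = 10^(pH - pKa)
= 10^(5.4 - 5.2)
= 1.5849

1.5849


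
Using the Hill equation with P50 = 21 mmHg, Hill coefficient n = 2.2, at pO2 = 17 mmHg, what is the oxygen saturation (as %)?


Y = pO2^n / (P50^n + pO2^n)
Y = 17^2.2 / (21^2.2 + 17^2.2)
Y = 38.58%

38.58%


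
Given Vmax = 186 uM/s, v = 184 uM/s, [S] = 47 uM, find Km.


Km = [S] * (Vmax - v) / v
Km = 47 * (186 - 184) / 184
Km = 0.5109 uM

0.5109 uM


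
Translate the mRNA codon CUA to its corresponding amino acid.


Standard genetic code lookup.
Codon CUA -> Leu

Leu


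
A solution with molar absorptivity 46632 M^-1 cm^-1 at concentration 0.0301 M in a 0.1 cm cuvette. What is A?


A = epsilon * c * l
A = 46632 * 0.0301 * 0.1
A = 140.3623

140.3623
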